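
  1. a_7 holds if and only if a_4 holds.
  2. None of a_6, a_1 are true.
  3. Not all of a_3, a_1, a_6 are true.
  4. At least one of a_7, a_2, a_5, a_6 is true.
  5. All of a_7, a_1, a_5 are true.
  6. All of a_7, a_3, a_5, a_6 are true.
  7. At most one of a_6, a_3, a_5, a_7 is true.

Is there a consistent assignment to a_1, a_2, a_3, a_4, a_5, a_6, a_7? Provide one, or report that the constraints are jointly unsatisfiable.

No satisfying assignment exists.

Case a_1 = True:
  Constraint (2) is violated (a_1=T) — contradiction.
Case a_1 = False:
  Constraint (5) is violated (a_1=F) — contradiction.
Both cases fail — unsatisfiable.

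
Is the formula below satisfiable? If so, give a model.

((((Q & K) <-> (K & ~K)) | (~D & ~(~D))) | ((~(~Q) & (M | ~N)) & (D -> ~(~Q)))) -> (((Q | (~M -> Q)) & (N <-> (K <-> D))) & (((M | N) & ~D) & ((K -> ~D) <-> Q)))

N=T; M=F; K=T; Q=T; D=F

  ((((Q & K) <-> (K & ~K)) | (~D & ~(~D))) | ((~(~Q) & (M | ~N)) & (D -> ~(~Q)))) -> (((Q | (~M -> Q)) & (N <-> (K <-> D))) & (((M | N) & ~D) & ((K -> ~D) <-> Q))) = True
    (((Q & K) <-> (K & ~K)) | (~D & ~(~D))) | ((~(~Q) & (M | ~N)) & (D -> ~(~Q))) = False
      ((Q & K) <-> (K & ~K)) | (~D & ~(~D)) = False
        (Q & K) <-> (K & ~K) = False
          Q & K = True
          K & ~K = False
            ~K = False
        ~D & ~(~D) = False
          ~D = True
          ~(~D) = False
            ~D = True
      (~(~Q) & (M | ~N)) & (D -> ~(~Q)) = False
        ~(~Q) & (M | ~N) = False
          ~(~Q) = True
            ~Q = False
          M | ~N = False
            ~N = False
        D -> ~(~Q) = True
          ~(~Q) = True
            ~Q = False
    ((Q | (~M -> Q)) & (N <-> (K <-> D))) & (((M | N) & ~D) & ((K -> ~D) <-> Q)) = False
      (Q | (~M -> Q)) & (N <-> (K <-> D)) = False
        Q | (~M -> Q) = True
          ~M -> Q = True
            ~M = True
        N <-> (K <-> D) = False
          K <-> D = False
      ((M | N) & ~D) & ((K -> ~D) <-> Q) = True
        (M | N) & ~D = True
          M | N = True
          ~D = True
        (K -> ~D) <-> Q = True
          K -> ~D = True
            ~D = True
The formula evaluates to True.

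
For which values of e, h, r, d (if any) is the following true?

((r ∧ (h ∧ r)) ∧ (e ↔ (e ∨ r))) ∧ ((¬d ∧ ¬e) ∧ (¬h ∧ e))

No satisfying assignment exists.

Case e = True: the conjunct ¬e is False.
Case e = False: the conjunct e is False.
Both cases fail — unsatisfiable.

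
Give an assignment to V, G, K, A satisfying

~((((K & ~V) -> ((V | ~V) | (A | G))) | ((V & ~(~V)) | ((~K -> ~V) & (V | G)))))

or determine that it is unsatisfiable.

Unsatisfiable

Case V = True: the formula becomes ~((True | True)) = False.
Case V = False: the formula becomes ~((True | G)) = False.
Both cases fail — unsatisfiable.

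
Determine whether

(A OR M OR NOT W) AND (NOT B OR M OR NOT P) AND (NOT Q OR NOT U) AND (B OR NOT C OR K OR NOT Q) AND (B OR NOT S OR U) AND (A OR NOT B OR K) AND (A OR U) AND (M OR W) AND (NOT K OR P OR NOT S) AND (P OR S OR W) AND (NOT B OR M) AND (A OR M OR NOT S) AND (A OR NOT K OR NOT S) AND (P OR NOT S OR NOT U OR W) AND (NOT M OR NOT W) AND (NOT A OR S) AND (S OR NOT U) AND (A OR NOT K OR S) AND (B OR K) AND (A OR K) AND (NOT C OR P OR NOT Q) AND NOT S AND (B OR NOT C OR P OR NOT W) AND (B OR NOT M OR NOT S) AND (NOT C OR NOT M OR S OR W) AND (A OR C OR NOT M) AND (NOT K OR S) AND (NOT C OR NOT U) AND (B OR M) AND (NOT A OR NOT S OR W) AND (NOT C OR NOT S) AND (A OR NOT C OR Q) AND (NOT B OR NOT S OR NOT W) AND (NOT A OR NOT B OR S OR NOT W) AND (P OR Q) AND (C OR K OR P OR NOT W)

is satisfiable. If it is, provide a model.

No satisfying assignment exists.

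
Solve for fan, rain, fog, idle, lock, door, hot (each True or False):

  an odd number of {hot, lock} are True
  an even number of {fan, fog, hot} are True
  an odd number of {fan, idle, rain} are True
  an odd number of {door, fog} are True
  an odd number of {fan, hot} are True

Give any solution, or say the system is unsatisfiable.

fan: False, rain: True, fog: True, idle: False, lock: False, door: False, hot: True

{hot, lock}: 1 true → odd ✓
{fan, fog, hot}: 2 true → even ✓
{fan, idle, rain}: 1 true → odd ✓
{door, fog}: 1 true → odd ✓
{fan, hot}: 1 true → odd ✓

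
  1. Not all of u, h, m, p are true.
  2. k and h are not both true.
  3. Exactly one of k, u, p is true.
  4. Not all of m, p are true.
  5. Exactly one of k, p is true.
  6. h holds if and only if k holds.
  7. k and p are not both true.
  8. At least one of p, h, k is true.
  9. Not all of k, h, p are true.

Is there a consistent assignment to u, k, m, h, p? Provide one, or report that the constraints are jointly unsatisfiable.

u: False, k: False, m: False, h: False, p: True

  (1) {u, h, m, p}: 1/4 true — not all ✓
  (2) k=F, h=F — not both ✓
  (3) {k, u, p}: 1 true — exactly one ✓
  (4) {m, p}: 1/2 true — not all ✓
  (5) {k, p}: 1 true — exactly one ✓
  (6) h=F, k=F — same ✓
  (7) k=F, p=T — not both ✓
  (8) {p, h, k}: 1 true — at least one ✓
  (9) {k, h, p}: 1/3 true — not all ✓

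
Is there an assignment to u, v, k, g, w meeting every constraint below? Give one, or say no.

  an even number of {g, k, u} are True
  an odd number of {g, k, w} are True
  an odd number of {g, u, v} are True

u: False; v: True; k: False; g: False; w: True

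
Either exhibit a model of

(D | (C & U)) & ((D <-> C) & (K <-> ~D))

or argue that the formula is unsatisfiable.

U = True; K = False; D = True; C = True

  D | (C & U) = True
    C & U = True
  (D <-> C) & (K <-> ~D) = True
    D <-> C = True
    K <-> ~D = True
      ~D = False
Both conjuncts True, so the formula holds.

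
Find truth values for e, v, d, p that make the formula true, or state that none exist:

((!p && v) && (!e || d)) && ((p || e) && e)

e = True, v = True, d = True, p = False

  (!p && v) && (!e || d) = True
    !p && v = True
      !p = True
    !e || d = True
      !e = False
  (p || e) && e = True
    p || e = True
Both conjuncts True, so the formula holds.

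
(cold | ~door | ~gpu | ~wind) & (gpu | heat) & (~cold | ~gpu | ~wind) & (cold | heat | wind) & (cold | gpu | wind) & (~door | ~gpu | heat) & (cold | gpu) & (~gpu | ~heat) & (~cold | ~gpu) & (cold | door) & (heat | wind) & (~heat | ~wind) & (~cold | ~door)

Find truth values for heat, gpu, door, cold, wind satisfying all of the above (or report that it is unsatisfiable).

Set heat = True.
  then (~gpu | ~heat) forces gpu = False.
  then (~heat | ~wind) forces wind = False.
  then (cold | gpu | wind) forces cold = True.
  then (~cold | ~door) forces door = False.
All clauses satisfied.

heat: True, gpu: False, door: False, cold: True, wind: False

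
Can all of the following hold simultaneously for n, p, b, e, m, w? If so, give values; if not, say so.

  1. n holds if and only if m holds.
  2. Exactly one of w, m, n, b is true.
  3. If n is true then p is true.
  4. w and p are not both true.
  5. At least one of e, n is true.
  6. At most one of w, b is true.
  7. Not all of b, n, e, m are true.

n=F, p=F, b=F, e=T, m=F, w=T

  (1) n=F, m=F — same ✓
  (2) {w, m, n, b}: 1 true — exactly one ✓
  (3) n=F ⇒ p: vacuous ✓
  (4) w=T, p=F — not both ✓
  (5) {e, n}: 1 true — at least one ✓
  (6) {w, b}: 1 true — at most one ✓
  (7) {b, n, e, m}: 1/4 true — not all ✓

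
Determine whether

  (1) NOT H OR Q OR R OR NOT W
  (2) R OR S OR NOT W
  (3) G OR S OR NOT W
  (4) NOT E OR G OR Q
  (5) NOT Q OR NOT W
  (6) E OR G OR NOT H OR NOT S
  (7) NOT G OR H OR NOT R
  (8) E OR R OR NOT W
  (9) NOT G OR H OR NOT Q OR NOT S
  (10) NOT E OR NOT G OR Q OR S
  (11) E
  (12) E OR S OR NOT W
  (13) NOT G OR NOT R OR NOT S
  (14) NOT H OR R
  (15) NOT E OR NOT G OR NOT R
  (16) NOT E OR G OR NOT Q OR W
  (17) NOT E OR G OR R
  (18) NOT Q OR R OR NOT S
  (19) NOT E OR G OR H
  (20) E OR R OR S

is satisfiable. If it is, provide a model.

Unit clause (E) forces E = True.
Try H = True:
  (NOT H OR R) forces R = True.
  (NOT E OR NOT G OR NOT R) forces G = False.
  (NOT E OR G OR Q) forces Q = True.
  (NOT Q OR NOT W) forces W = False.
  clause (NOT E OR G OR NOT Q OR W) is falsified — backtrack.
So H = False.
  then (NOT E OR G OR H) forces G = True.
  then (NOT G OR H OR NOT R) forces R = False.
Set W = False.
Set S = True.
  then (NOT G OR H OR NOT Q OR NOT S) forces Q = False.
All clauses satisfied.

H = False, E = True, R = False, W = False, S = True, Q = False, G = True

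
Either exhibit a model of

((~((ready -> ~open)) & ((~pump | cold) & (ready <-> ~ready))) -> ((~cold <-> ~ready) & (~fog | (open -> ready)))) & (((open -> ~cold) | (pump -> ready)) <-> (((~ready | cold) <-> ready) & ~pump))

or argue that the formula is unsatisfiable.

cold = True, open = True, fog = False, pump = True, ready = False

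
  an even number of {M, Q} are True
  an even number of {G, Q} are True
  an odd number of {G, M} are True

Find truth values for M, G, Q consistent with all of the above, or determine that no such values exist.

No satisfying assignment exists.

Adding constraints 1, 2, 3 mod 2: every variable appears an even number of times on the left, so the left side is 0.
But the right sides sum to 1 (mod 2). 0 ≠ 1 — the system is inconsistent.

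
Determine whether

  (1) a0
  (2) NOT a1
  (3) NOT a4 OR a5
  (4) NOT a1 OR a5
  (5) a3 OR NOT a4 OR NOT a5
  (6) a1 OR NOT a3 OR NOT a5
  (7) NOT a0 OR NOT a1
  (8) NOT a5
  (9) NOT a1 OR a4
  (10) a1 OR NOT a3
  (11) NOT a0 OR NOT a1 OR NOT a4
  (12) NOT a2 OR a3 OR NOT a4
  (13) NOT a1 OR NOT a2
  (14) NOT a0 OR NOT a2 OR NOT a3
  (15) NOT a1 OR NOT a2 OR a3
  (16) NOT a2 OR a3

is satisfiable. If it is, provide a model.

a0: True, a1: False, a2: False, a3: False, a4: False, a5: False

Unit clause (a0) forces a0 = True.
Unit clause (NOT a1) forces a1 = False.
Unit clause (NOT a5) forces a5 = False.
In (a1 OR NOT a3) only NOT a3 is left, so a3 = False.
In (NOT a2 OR a3) only NOT a2 is left, so a2 = False.
In (NOT a4 OR a5) only NOT a4 is left, so a4 = False.
All clauses satisfied.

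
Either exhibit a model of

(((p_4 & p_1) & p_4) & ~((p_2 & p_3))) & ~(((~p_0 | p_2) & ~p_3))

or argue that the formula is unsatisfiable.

p_0: True; p_1: True; p_2: False; p_3: False; p_4: True

  ((p_4 & p_1) & p_4) & ~((p_2 & p_3)) = True
    (p_4 & p_1) & p_4 = True
      p_4 & p_1 = True
    ~((p_2 & p_3)) = True
      p_2 & p_3 = False
  ~(((~p_0 | p_2) & ~p_3)) = True
    (~p_0 | p_2) & ~p_3 = False
      ~p_0 | p_2 = False
        ~p_0 = False
      ~p_3 = True
Both conjuncts True, so the formula holds.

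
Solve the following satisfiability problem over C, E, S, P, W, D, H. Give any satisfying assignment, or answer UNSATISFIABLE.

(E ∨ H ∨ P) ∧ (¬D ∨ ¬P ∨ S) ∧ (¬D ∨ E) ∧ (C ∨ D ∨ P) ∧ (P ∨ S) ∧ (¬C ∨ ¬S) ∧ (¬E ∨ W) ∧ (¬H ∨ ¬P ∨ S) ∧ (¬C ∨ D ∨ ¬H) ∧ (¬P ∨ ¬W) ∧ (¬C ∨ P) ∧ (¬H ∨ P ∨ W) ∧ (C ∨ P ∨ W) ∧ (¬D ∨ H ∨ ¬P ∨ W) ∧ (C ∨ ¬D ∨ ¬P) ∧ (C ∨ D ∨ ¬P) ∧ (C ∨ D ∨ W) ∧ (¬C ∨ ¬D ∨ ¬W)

Set C = False.
Try E = False:
  (¬D ∨ E) forces D = False.
  (C ∨ D ∨ P) forces P = True.
  clause (C ∨ D ∨ ¬P) is falsified — backtrack.
So E = True.
  then (¬E ∨ W) forces W = True.
  then (¬P ∨ ¬W) forces P = False.
  then (C ∨ D ∨ P) forces D = True.
  then (P ∨ S) forces S = True.
Set H = True.
All clauses satisfied.

C=F; E=T; S=T; P=F; W=T; D=T; H=T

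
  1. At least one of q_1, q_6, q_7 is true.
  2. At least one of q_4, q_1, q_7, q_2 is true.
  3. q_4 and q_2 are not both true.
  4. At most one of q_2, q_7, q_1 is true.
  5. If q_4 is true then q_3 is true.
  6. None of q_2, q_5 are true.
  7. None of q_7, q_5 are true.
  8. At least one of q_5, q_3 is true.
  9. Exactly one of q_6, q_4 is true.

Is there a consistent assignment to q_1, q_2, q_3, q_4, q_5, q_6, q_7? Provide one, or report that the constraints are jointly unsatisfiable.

q_1 = True, q_2 = False, q_3 = True, q_4 = False, q_5 = False, q_6 = True, q_7 = False

  (1) {q_1, q_6, q_7}: 2 true — at least one ✓
  (2) {q_4, q_1, q_7, q_2}: 1 true — at least one ✓
  (3) q_4=F, q_2=F — not both ✓
  (4) {q_2, q_7, q_1}: 1 true — at most one ✓
  (5) q_4=F ⇒ q_3: vacuous ✓
  (6) {q_2, q_5}: 0 true — none ✓
  (7) {q_7, q_5}: 0 true — none ✓
  (8) {q_5, q_3}: 1 true — at least one ✓
  (9) {q_6, q_4}: 1 true — exactly one ✓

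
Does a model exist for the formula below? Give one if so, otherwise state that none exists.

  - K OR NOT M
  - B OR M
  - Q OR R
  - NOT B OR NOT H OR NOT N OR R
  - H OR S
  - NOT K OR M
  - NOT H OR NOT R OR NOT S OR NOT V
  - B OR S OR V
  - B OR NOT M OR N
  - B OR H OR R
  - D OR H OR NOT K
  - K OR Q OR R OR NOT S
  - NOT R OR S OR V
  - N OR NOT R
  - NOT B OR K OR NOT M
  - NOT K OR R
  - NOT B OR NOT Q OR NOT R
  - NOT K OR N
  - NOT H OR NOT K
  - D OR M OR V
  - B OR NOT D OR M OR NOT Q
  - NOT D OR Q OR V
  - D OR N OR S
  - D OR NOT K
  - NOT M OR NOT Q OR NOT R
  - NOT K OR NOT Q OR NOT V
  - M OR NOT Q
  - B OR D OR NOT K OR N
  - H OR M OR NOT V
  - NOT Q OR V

K=T; Q=F; N=T; R=T; B=F; S=T; V=T; M=T; H=F; D=T

Set K = True.
  then (NOT K OR M) forces M = True.
  then (NOT K OR R) forces R = True.
  then (NOT K OR N) forces N = True.
  then (NOT H OR NOT K) forces H = False.
  then (D OR NOT K) forces D = True.
  then (NOT M OR NOT Q OR NOT R) forces Q = False.
  then (H OR S) forces S = True.
  then (NOT D OR Q OR V) forces V = True.
Set B = False.
All clauses satisfied.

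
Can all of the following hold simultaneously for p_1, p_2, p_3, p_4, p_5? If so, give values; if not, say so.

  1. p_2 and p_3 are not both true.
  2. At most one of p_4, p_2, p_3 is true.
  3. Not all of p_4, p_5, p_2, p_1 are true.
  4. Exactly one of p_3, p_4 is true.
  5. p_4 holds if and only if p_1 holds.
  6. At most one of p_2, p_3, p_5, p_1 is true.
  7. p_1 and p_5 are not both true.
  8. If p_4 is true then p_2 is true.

p_1 = False; p_2 = False; p_3 = True; p_4 = False; p_5 = False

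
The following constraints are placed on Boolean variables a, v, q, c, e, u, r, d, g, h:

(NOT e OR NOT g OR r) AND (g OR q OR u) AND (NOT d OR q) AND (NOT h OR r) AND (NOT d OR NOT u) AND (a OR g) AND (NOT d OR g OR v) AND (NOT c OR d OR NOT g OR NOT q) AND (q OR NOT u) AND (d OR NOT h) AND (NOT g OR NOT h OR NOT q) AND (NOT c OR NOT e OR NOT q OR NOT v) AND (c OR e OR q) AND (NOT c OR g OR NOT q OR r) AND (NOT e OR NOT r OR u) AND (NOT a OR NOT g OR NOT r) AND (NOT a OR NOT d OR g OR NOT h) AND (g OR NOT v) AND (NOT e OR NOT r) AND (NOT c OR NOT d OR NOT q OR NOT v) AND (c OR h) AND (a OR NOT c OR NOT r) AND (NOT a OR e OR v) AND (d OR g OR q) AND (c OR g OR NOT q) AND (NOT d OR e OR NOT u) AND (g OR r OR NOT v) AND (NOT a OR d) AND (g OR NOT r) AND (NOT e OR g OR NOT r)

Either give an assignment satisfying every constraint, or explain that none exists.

Set a = False.
  then (a OR g) forces g = True.
Set v = False.
Set q = True.
  then (NOT g OR NOT h OR NOT q) forces h = False.
  then (c OR h) forces c = True.
  then (a OR NOT c OR NOT r) forces r = False.
  then (NOT e OR NOT g OR r) forces e = False.
  then (NOT c OR d OR NOT g OR NOT q) forces d = True.
  then (NOT d OR e OR NOT u) forces u = False.
All clauses satisfied.

a = False; v = False; q = True; c = True; e = False; u = False; r = False; d = True; g = True; h = False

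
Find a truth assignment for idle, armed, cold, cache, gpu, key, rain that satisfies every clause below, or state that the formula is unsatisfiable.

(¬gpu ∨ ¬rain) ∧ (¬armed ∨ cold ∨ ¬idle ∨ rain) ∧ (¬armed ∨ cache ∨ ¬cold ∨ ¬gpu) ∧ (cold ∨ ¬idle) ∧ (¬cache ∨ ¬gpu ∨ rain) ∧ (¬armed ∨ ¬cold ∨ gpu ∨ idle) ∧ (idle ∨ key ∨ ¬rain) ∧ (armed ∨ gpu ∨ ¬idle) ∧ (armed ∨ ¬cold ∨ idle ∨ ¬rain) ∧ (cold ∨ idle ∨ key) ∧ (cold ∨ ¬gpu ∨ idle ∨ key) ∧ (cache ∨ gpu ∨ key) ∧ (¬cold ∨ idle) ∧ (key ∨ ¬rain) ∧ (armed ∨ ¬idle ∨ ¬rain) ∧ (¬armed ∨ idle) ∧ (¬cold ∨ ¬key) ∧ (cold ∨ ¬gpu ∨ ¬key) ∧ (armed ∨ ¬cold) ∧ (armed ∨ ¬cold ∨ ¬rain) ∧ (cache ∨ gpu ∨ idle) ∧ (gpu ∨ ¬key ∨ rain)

Set idle = False.
  then (¬cold ∨ idle) forces cold = False.
  then (¬armed ∨ idle) forces armed = False.
  then (cold ∨ idle ∨ key) forces key = True.
  then (cold ∨ ¬gpu ∨ ¬key) forces gpu = False.
  then (cache ∨ gpu ∨ idle) forces cache = True.
  then (gpu ∨ ¬key ∨ rain) forces rain = True.
All clauses satisfied.

idle = False; armed = False; cold = False; cache = True; gpu = False; key = True; rain = True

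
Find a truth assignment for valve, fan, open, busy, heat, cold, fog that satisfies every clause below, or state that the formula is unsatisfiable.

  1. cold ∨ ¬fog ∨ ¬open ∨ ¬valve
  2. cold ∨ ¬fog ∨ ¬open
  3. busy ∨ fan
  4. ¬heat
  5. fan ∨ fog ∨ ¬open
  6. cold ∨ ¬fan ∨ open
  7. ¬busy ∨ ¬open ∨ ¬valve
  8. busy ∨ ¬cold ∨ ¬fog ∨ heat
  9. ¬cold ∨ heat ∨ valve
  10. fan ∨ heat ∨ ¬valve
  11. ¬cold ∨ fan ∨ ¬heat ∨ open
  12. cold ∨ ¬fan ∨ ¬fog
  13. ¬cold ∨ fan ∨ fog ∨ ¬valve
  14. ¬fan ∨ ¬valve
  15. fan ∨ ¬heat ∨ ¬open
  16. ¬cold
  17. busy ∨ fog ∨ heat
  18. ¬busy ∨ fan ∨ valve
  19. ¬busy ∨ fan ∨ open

Unit clause (¬heat) forces heat = False.
Unit clause (¬cold) forces cold = False.
Try valve = True:
  (fan ∨ heat ∨ ¬valve) forces fan = True.
  clause (¬fan ∨ ¬valve) is falsified — backtrack.
So valve = False.
Set fan = True.
  then (cold ∨ ¬fan ∨ open) forces open = True.
  then (cold ∨ ¬fan ∨ ¬fog) forces fog = False.
  then (busy ∨ fog ∨ heat) forces busy = True.
All clauses satisfied.

valve = False, fan = True, open = True, busy = True, heat = False, cold = False, fog = False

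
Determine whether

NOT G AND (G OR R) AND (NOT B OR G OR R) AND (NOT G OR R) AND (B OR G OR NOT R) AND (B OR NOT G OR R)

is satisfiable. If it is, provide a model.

B = True, G = False, R = True

Unit clause (NOT G) forces G = False.
In (G OR R) only R is left, so R = True.
In (B OR G OR NOT R) only B is left, so B = True.
Check each clause:
  (NOT G): NOT G holds.
  (G OR R): R holds.
  (NOT B OR G OR R): R holds.
  (NOT G OR R): NOT G holds.
  (B OR G OR NOT R): B holds.
  (B OR NOT G OR R): B holds.
All clauses satisfied.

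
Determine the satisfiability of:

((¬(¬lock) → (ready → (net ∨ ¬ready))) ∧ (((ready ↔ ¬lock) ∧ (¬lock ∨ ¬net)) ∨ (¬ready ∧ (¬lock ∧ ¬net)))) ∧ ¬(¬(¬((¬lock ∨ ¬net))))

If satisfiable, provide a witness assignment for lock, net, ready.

Case net = True: the formula simplifies to ((ready ↔ ¬lock) ∧ ¬lock) ∧ ¬(¬(¬(¬lock))).
  lock = True: the conjunct ¬lock is False.
  lock = False: the conjunct ¬(¬(¬(¬lock))) becomes ¬(¬False) = False.
Case net = False: the conjunct ¬(¬(¬((¬lock ∨ ¬net)))) becomes ¬(¬False) = False.
Both cases fail — unsatisfiable.

Unsatisfiable — no assignment works.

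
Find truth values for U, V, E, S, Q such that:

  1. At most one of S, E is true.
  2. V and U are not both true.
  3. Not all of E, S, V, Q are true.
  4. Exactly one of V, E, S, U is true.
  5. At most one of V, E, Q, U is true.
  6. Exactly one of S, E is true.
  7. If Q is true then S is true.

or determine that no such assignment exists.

U: False; V: False; E: False; S: True; Q: False

  (1) {S, E}: 1 true — at most one ✓
  (2) V=F, U=F — not both ✓
  (3) {E, S, V, Q}: 1/4 true — not all ✓
  (4) {V, E, S, U}: 1 true — exactly one ✓
  (5) {V, E, Q, U}: 0 true — at most one ✓
  (6) {S, E}: 1 true — exactly one ✓
  (7) Q=F ⇒ S: vacuous ✓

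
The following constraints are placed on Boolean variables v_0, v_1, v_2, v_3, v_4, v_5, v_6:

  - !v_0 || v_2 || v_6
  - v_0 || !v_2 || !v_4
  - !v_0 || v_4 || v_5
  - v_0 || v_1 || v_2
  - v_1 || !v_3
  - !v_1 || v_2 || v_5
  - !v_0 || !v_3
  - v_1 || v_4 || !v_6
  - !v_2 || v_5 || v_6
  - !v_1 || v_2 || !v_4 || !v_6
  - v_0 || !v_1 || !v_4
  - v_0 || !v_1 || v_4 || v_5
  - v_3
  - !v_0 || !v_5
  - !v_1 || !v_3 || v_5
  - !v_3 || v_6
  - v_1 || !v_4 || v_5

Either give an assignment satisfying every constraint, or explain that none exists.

v_0 = False; v_1 = True; v_2 = True; v_3 = True; v_4 = False; v_5 = True; v_6 = True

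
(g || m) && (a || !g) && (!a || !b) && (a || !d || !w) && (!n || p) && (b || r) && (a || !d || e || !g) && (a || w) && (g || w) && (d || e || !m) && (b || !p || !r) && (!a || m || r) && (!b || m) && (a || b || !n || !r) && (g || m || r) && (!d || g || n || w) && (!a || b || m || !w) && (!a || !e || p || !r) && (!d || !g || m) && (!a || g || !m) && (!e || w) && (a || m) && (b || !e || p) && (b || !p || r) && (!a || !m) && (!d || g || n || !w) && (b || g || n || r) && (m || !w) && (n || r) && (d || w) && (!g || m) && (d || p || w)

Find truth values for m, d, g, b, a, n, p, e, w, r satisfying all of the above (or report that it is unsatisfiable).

Try m = False:
  (g || m) forces g = True.
  clause (!g || m) is falsified — backtrack.
So m = True.
  then (!a || !m) forces a = False.
  then (a || !g) forces g = False.
  then (a || w) forces w = True.
  then (a || !d || !w) forces d = False.
  then (d || e || !m) forces e = True.
Set b = True.
Set n = True.
  then (!n || p) forces p = True.
Set r = False.
All clauses satisfied.

m=T; d=F; g=F; b=T; a=F; n=T; p=T; e=T; w=T; r=F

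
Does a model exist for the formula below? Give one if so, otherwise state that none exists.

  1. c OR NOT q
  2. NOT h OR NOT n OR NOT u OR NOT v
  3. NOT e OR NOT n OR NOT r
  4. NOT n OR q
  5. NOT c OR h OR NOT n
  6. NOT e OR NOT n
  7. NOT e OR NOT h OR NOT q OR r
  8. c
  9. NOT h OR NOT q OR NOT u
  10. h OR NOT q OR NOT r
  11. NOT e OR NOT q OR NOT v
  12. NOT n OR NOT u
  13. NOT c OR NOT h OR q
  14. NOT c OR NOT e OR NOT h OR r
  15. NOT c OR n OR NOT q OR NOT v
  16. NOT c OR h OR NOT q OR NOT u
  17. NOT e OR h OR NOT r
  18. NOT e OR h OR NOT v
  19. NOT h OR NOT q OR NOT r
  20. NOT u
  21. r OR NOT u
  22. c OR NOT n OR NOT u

Unit clause (c) forces c = True.
Unit clause (NOT u) forces u = False.
Set n = False.
Set r = False.
Set e = False.
Set q = True.
  then (NOT c OR n OR NOT q OR NOT v) forces v = False.
Set h = False.
All clauses satisfied.

c = True; n = False; r = False; e = False; u = False; q = True; h = False; v = False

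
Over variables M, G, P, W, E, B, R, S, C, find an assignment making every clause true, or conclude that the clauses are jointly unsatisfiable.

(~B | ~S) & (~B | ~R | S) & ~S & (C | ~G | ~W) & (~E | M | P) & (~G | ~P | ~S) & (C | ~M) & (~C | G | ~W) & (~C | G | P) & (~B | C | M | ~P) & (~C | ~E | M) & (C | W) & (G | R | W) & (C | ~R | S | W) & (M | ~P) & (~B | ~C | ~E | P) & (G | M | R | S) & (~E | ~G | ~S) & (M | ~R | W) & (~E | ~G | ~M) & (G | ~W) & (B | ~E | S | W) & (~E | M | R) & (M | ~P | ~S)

M = True, G = True, P = True, W = True, E = False, B = True, R = False, S = False, C = True

Unit clause (~S) forces S = False.
Set M = True.
  then (C | ~M) forces C = True.
Set G = True.
  then (~E | ~G | ~M) forces E = False.
Set P = True.
Set W = True.
Set B = True.
  then (~B | ~R | S) forces R = False.
All clauses satisfied.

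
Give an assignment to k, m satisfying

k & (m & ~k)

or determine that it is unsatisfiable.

Case k = True: the conjunct ~k is False.
Case k = False: the conjunct k is False.
Both cases fail — unsatisfiable.

No satisfying assignment exists.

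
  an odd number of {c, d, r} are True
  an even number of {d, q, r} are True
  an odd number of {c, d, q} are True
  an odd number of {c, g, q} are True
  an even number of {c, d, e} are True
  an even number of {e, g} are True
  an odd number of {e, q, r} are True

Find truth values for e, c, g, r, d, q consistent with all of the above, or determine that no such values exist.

Unsatisfiable — no assignment works.

Adding constraints 2, 3, 4, 6, 7 mod 2: every variable appears an even number of times on the left, so the left side is 0.
But the right sides sum to 1 (mod 2). 0 ≠ 1 — the system is inconsistent.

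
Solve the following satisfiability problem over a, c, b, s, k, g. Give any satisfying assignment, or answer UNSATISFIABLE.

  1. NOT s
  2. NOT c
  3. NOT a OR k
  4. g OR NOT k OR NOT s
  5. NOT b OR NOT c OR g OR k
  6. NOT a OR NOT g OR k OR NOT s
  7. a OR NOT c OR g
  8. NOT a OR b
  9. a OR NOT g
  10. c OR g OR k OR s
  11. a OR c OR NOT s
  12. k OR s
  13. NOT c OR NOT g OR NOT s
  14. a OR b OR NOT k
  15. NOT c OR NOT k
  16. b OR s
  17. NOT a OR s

a=F, c=F, b=T, s=F, k=T, g=F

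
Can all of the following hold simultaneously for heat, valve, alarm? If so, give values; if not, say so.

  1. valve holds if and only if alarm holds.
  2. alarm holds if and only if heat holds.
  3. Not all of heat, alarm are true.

heat = False, valve = False, alarm = False

  (1) valve=F, alarm=F — same ✓
  (2) alarm=F, heat=F — same ✓
  (3) {heat, alarm}: 0/2 true — not all ✓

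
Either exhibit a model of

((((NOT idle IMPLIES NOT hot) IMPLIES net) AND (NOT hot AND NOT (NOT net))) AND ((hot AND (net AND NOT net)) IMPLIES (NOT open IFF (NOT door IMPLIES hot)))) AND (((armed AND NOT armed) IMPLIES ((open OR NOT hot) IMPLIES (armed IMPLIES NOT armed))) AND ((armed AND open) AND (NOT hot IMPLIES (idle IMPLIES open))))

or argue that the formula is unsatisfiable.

hot = False, door = False, armed = True, net = True, open = True, idle = False

  (((NOT idle IMPLIES NOT hot) IMPLIES net) AND (NOT hot AND NOT (NOT net))) AND ((hot AND (net AND NOT net)) IMPLIES (NOT open IFF (NOT door IMPLIES hot))) = True
    ((NOT idle IMPLIES NOT hot) IMPLIES net) AND (NOT hot AND NOT (NOT net)) = True
      (NOT idle IMPLIES NOT hot) IMPLIES net = True
        NOT idle IMPLIES NOT hot = True
          NOT idle = True
          NOT hot = True
      NOT hot AND NOT (NOT net) = True
        NOT hot = True
        NOT (NOT net) = True
          NOT net = False
    (hot AND (net AND NOT net)) IMPLIES (NOT open IFF (NOT door IMPLIES hot)) = True
      hot AND (net AND NOT net) = False
        net AND NOT net = False
          NOT net = False
      NOT open IFF (NOT door IMPLIES hot) = True
        NOT open = False
        NOT door IMPLIES hot = False
          NOT door = True
  ((armed AND NOT armed) IMPLIES ((open OR NOT hot) IMPLIES (armed IMPLIES NOT armed))) AND ((armed AND open) AND (NOT hot IMPLIES (idle IMPLIES open))) = True
    (armed AND NOT armed) IMPLIES ((open OR NOT hot) IMPLIES (armed IMPLIES NOT armed)) = True
      armed AND NOT armed = False
        NOT armed = False
      (open OR NOT hot) IMPLIES (armed IMPLIES NOT armed) = False
        open OR NOT hot = True
          NOT hot = True
        armed IMPLIES NOT armed = False
          NOT armed = False
    (armed AND open) AND (NOT hot IMPLIES (idle IMPLIES open)) = True
      armed AND open = True
      NOT hot IMPLIES (idle IMPLIES open) = True
        NOT hot = True
        idle IMPLIES open = True
Both conjuncts True, so the formula holds.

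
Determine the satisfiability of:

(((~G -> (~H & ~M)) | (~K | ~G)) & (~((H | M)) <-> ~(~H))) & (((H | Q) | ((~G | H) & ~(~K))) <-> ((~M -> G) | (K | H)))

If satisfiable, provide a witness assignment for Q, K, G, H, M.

Q = False, K = True, G = False, H = False, M = True

  ((~G -> (~H & ~M)) | (~K | ~G)) & (~((H | M)) <-> ~(~H)) = True
    (~G -> (~H & ~M)) | (~K | ~G) = True
      ~G -> (~H & ~M) = False
        ~G = True
        ~H & ~M = False
          ~H = True
          ~M = False
      ~K | ~G = True
        ~K = False
        ~G = True
    ~((H | M)) <-> ~(~H) = True
      ~((H | M)) = False
        H | M = True
      ~(~H) = False
        ~H = True
  ((H | Q) | ((~G | H) & ~(~K))) <-> ((~M -> G) | (K | H)) = True
    (H | Q) | ((~G | H) & ~(~K)) = True
      H | Q = False
      (~G | H) & ~(~K) = True
        ~G | H = True
          ~G = True
        ~(~K) = True
          ~K = False
    (~M -> G) | (K | H) = True
      ~M -> G = True
        ~M = False
      K | H = True
Both conjuncts True, so the formula holds.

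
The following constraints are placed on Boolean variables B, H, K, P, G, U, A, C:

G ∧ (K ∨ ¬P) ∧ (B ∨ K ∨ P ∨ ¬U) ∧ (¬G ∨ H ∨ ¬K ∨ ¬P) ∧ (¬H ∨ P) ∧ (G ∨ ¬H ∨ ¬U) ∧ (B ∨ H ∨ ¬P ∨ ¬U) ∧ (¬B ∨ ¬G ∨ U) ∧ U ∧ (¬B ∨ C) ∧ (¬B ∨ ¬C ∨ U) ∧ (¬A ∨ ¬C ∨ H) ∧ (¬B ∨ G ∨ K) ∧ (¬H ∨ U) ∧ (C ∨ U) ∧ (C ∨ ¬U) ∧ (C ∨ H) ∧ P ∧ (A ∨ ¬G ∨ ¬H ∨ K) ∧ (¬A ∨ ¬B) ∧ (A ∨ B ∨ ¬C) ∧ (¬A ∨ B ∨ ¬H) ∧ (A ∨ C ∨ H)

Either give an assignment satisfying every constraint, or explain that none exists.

B = True; H = True; K = True; P = True; G = True; U = True; A = False; C = True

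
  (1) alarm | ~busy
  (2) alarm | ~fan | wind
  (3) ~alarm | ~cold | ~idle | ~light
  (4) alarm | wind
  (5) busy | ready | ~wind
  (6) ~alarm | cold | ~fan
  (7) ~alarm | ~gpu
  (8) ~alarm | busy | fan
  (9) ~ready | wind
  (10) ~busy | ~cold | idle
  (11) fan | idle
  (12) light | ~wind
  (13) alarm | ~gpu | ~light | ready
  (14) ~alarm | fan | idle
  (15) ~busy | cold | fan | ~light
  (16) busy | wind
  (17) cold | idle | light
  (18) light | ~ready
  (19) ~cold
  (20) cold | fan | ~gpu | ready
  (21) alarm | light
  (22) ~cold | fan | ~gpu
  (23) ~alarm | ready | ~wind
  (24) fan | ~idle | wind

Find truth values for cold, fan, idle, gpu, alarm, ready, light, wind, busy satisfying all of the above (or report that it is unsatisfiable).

cold=F, fan=T, idle=T, gpu=F, alarm=F, ready=T, light=T, wind=T, busy=F

Unit clause (~cold) forces cold = False.
Set fan = True.
  then (~alarm | cold | ~fan) forces alarm = False.
  then (alarm | light) forces light = True.
  then (alarm | ~busy) forces busy = False.
  then (alarm | ~fan | wind) forces wind = True.
  then (busy | ready | ~wind) forces ready = True.
Set idle = True.
Set gpu = False.
All clauses satisfied.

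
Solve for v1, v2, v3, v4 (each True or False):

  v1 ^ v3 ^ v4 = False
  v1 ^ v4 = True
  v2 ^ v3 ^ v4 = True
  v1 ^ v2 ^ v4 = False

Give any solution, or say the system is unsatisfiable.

v1: False, v2: True, v3: True, v4: True

v1 ^ v3 ^ v4 = F ^ T ^ T = False ✓
v1 ^ v4 = F ^ T = True ✓
v2 ^ v3 ^ v4 = T ^ T ^ T = True ✓
v1 ^ v2 ^ v4 = F ^ T ^ T = False ✓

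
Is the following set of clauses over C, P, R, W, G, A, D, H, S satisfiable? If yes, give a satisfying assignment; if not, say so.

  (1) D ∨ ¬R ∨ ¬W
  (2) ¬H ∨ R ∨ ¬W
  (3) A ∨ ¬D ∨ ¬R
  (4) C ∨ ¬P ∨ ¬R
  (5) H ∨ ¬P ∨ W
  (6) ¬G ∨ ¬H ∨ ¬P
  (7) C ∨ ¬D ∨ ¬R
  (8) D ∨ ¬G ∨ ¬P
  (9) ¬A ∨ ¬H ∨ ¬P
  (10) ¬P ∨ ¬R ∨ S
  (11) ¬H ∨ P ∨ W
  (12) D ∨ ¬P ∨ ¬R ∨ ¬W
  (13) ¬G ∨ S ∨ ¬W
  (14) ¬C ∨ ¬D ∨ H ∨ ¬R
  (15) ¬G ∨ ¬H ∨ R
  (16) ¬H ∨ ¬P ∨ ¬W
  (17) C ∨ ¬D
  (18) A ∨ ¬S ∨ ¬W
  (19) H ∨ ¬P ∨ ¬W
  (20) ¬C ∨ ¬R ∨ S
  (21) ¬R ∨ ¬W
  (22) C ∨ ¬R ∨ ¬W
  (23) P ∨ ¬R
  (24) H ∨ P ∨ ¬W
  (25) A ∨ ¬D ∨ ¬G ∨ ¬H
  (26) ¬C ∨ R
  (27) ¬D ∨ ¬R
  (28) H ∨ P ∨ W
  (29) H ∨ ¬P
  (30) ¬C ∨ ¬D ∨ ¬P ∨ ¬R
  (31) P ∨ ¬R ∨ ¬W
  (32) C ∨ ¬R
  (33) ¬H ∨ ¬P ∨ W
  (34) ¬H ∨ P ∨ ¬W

Case W = True:
  (¬R ∨ ¬W) forces R = False.
  (¬H ∨ R ∨ ¬W) forces H = False.
  (H ∨ ¬P ∨ ¬W) forces P = False.
  Clause (H ∨ P ∨ ¬W) is falsified — contradiction.
Case W = False:
  If P = True:
    (H ∨ ¬P ∨ W) forces H = True.
    clause (¬H ∨ ¬P ∨ W) is falsified.
  If P = False:
    (¬H ∨ P ∨ W) forces H = False.
    clause (H ∨ P ∨ W) is falsified.
  Every sub-case reaches a contradiction.
Both cases fail, so the formula is unsatisfiable.

No satisfying assignment exists.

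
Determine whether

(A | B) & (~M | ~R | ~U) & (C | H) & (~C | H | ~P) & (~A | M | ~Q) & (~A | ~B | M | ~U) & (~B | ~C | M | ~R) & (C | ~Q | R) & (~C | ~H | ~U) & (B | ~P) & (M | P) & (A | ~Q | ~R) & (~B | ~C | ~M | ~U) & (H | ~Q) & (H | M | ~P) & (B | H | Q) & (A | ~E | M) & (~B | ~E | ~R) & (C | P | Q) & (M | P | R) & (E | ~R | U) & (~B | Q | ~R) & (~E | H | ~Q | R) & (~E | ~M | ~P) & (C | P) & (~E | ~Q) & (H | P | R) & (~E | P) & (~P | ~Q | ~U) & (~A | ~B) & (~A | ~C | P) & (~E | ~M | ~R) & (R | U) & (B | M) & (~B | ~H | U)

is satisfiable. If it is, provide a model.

A = False, M = False, Q = False, U = True, R = False, P = True, E = False, H = True, C = False, B = True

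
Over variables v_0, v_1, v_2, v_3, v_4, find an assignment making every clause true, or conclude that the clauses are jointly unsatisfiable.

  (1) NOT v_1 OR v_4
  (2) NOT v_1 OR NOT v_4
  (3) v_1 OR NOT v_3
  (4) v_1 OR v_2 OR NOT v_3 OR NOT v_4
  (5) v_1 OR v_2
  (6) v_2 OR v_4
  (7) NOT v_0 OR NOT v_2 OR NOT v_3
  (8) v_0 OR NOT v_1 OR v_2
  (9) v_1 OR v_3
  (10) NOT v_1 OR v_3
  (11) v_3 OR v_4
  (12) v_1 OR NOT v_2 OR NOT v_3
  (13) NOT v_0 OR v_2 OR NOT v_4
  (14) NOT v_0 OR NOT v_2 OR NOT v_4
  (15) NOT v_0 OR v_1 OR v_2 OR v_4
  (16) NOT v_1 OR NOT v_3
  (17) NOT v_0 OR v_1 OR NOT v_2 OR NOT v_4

Case v_1 = True:
  (NOT v_1 OR v_4) forces v_4 = True.
  Clause (NOT v_1 OR NOT v_4) is falsified — contradiction.
Case v_1 = False:
  (v_1 OR NOT v_3) forces v_3 = False.
  Clause (v_1 OR v_3) is falsified — contradiction.
Both cases fail, so the formula is unsatisfiable.

Unsatisfiable — no assignment works.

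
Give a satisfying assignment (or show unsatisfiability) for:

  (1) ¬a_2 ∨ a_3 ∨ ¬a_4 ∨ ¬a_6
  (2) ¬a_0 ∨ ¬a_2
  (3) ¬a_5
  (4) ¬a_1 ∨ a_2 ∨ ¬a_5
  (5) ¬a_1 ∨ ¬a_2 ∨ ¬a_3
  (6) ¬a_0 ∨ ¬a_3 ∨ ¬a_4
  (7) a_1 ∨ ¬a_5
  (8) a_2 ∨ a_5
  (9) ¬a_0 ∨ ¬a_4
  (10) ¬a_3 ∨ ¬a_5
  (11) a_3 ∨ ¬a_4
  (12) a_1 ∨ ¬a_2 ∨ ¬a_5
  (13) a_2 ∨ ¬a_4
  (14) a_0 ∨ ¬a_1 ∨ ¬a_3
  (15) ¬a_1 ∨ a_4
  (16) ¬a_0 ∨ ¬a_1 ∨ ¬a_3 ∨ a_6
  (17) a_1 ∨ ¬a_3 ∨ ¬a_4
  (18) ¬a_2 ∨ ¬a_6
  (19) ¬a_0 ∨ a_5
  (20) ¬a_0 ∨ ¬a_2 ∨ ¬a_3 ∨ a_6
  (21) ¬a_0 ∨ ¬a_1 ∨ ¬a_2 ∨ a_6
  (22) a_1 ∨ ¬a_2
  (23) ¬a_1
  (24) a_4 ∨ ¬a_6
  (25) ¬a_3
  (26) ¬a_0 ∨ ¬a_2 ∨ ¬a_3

Case a_1 = True:
  Clause (¬a_1) is falsified — contradiction.
Case a_1 = False:
  (¬a_5) forces a_5 = False.
  (a_2 ∨ a_5) forces a_2 = True.
  Clause (a_1 ∨ ¬a_2) is falsified — contradiction.
Both cases fail, so the formula is unsatisfiable.

Unsatisfiable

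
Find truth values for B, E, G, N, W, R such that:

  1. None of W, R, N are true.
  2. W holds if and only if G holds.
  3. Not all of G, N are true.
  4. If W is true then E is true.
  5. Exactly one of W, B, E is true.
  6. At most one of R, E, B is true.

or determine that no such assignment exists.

B = True, E = False, G = False, N = False, W = False, R = False

  (1) {W, R, N}: 0 true — none ✓
  (2) W=F, G=F — same ✓
  (3) {G, N}: 0/2 true — not all ✓
  (4) W=F ⇒ E: vacuous ✓
  (5) {W, B, E}: 1 true — exactly one ✓
  (6) {R, E, B}: 1 true — at most one ✓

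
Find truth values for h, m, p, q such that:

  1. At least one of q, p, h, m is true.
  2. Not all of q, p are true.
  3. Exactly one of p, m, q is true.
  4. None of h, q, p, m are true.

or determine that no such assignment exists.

Case h = True:
  Constraint (4) is violated (h=T) — contradiction.
Case h = False:
  (4) forces q = False.
  (4) forces p = False.
  (1) with q=F, p=F, h=F forces m = True.
  Constraint (4) is violated (m=T) — contradiction.
Both cases fail — unsatisfiable.

UNSATISFIABLE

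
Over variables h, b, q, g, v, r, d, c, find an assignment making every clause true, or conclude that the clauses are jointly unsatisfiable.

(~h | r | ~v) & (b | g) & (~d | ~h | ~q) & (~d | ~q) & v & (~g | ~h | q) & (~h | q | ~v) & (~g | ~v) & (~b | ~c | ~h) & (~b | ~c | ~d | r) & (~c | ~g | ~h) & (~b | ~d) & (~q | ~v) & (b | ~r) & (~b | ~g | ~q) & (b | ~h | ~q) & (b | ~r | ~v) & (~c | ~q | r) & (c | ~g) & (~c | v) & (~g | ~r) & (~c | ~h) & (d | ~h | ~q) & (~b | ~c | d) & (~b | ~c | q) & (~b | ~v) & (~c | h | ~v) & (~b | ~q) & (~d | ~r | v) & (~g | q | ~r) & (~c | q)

Unsatisfiable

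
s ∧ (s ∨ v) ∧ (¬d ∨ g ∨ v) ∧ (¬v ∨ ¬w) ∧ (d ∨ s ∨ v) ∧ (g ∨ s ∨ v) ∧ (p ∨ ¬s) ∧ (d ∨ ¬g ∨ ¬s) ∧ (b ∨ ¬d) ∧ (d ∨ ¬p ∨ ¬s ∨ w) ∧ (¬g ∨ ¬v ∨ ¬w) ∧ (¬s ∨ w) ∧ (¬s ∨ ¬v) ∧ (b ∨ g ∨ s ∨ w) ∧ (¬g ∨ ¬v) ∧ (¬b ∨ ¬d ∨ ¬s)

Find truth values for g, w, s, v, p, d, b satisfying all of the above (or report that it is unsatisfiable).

g = False, w = True, s = True, v = False, p = True, d = False, b = False

Unit clause (s) forces s = True.
In (p ∨ ¬s) only p is left, so p = True.
In (¬s ∨ w) only w is left, so w = True.
In (¬s ∨ ¬v) only ¬v is left, so v = False.
Set g = False.
  then (¬d ∨ g ∨ v) forces d = False.
Set b = False.
All clauses satisfied.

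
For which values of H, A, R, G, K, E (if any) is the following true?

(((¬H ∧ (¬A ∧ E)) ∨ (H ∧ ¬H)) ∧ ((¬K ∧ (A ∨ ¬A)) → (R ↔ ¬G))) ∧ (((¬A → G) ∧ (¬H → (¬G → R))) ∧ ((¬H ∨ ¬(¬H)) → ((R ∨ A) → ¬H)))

H: False, A: False, R: False, G: True, K: False, E: True

  ((¬H ∧ (¬A ∧ E)) ∨ (H ∧ ¬H)) ∧ ((¬K ∧ (A ∨ ¬A)) → (R ↔ ¬G)) = True
    (¬H ∧ (¬A ∧ E)) ∨ (H ∧ ¬H) = True
      ¬H ∧ (¬A ∧ E) = True
        ¬H = True
        ¬A ∧ E = True
          ¬A = True
      H ∧ ¬H = False
        ¬H = True
    (¬K ∧ (A ∨ ¬A)) → (R ↔ ¬G) = True
      ¬K ∧ (A ∨ ¬A) = True
        ¬K = True
        A ∨ ¬A = True
          ¬A = True
      R ↔ ¬G = True
        ¬G = False
  ((¬A → G) ∧ (¬H → (¬G → R))) ∧ ((¬H ∨ ¬(¬H)) → ((R ∨ A) → ¬H)) = True
    (¬A → G) ∧ (¬H → (¬G → R)) = True
      ¬A → G = True
        ¬A = True
      ¬H → (¬G → R) = True
        ¬H = True
        ¬G → R = True
          ¬G = False
    (¬H ∨ ¬(¬H)) → ((R ∨ A) → ¬H) = True
      ¬H ∨ ¬(¬H) = True
        ¬H = True
        ¬(¬H) = False
          ¬H = True
      (R ∨ A) → ¬H = True
        R ∨ A = False
        ¬H = True
Both conjuncts True, so the formula holds.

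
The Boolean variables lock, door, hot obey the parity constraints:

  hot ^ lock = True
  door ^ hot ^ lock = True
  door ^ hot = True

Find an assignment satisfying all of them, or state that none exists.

lock = False; door = False; hot = True

hot ^ lock = T ^ F = True ✓
door ^ hot ^ lock = F ^ T ^ F = True ✓
door ^ hot = F ^ T = True ✓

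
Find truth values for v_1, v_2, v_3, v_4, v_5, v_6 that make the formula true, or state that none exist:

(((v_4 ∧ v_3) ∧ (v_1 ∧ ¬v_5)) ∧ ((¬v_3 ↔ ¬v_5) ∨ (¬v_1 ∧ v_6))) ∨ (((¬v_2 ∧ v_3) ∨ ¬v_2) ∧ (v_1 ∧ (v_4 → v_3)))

v_1 = True, v_2 = False, v_3 = True, v_4 = False, v_5 = False, v_6 = False

  (((v_4 ∧ v_3) ∧ (v_1 ∧ ¬v_5)) ∧ ((¬v_3 ↔ ¬v_5) ∨ (¬v_1 ∧ v_6))) ∨ (((¬v_2 ∧ v_3) ∨ ¬v_2) ∧ (v_1 ∧ (v_4 → v_3))) = True
    ((v_4 ∧ v_3) ∧ (v_1 ∧ ¬v_5)) ∧ ((¬v_3 ↔ ¬v_5) ∨ (¬v_1 ∧ v_6)) = False
      (v_4 ∧ v_3) ∧ (v_1 ∧ ¬v_5) = False
        v_4 ∧ v_3 = False
        v_1 ∧ ¬v_5 = True
          ¬v_5 = True
      (¬v_3 ↔ ¬v_5) ∨ (¬v_1 ∧ v_6) = False
        ¬v_3 ↔ ¬v_5 = False
          ¬v_3 = False
          ¬v_5 = True
        ¬v_1 ∧ v_6 = False
          ¬v_1 = False
    ((¬v_2 ∧ v_3) ∨ ¬v_2) ∧ (v_1 ∧ (v_4 → v_3)) = True
      (¬v_2 ∧ v_3) ∨ ¬v_2 = True
        ¬v_2 ∧ v_3 = True
          ¬v_2 = True
        ¬v_2 = True
      v_1 ∧ (v_4 → v_3) = True
        v_4 → v_3 = True
The formula evaluates to True.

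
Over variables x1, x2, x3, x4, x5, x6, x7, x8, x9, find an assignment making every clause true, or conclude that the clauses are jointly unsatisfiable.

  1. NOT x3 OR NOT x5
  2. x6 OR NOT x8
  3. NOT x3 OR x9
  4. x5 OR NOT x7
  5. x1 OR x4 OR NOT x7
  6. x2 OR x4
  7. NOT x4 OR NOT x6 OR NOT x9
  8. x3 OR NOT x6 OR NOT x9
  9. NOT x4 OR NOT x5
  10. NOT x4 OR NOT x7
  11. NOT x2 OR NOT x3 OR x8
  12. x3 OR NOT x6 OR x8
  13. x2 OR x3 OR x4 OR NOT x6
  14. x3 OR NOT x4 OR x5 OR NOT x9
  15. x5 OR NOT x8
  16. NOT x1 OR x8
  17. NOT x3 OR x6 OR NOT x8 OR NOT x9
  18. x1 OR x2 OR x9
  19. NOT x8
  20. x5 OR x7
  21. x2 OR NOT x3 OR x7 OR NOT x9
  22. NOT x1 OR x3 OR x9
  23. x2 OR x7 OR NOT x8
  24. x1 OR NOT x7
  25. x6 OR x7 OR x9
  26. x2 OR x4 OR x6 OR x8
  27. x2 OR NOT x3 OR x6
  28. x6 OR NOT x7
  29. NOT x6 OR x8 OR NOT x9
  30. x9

x1 = False, x2 = True, x3 = False, x4 = False, x5 = True, x6 = False, x7 = False, x8 = False, x9 = True

Unit clause (NOT x8) forces x8 = False.
Unit clause (x9) forces x9 = True.
In (NOT x1 OR x8) only NOT x1 is left, so x1 = False.
In (x1 OR NOT x7) only NOT x7 is left, so x7 = False.
In (NOT x6 OR x8 OR NOT x9) only NOT x6 is left, so x6 = False.
In (x5 OR x7) only x5 is left, so x5 = True.
In (NOT x3 OR NOT x5) only NOT x3 is left, so x3 = False.
In (NOT x4 OR NOT x5) only NOT x4 is left, so x4 = False.
In (x2 OR x4 OR x6 OR x8) only x2 is left, so x2 = True.
All clauses satisfied.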